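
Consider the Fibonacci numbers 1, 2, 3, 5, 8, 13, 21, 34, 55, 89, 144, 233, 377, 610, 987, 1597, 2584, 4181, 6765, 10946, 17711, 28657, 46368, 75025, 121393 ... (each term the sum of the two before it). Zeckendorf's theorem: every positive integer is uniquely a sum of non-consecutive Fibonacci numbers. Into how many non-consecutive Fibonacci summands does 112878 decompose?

10

largest Fibonacci ≤ 112878 is 75025; 112878 − 75025 = 37853
largest Fibonacci ≤ 37853 is 28657; 37853 − 28657 = 9196
largest Fibonacci ≤ 9196 is 6765; 9196 − 6765 = 2431
largest Fibonacci ≤ 2431 is 1597; 2431 − 1597 = 834
largest Fibonacci ≤ 834 is 610; 834 − 610 = 224
largest Fibonacci ≤ 224 is 144; 224 − 144 = 80
largest Fibonacci ≤ 80 is 55; 80 − 55 = 25
largest Fibonacci ≤ 25 is 21; 25 − 21 = 4
largest Fibonacci ≤ 4 is 3; 4 − 3 = 1
largest Fibonacci ≤ 1 is 1; 1 − 1 = 0
112878 = 75025 + 28657 + 6765 + 1597 + 610 + 144 + 55 + 21 + 3 + 1, which has 10 terms.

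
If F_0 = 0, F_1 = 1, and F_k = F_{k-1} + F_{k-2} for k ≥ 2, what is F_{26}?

Iterating the recurrence up to F_{19} = 4181 and F_{18} = 2584:
F_{20} = F_{19} + F_{18} = 4181 + 2584 = 6765
F_{21} = F_{20} + F_{19} = 6765 + 4181 = 10946
F_{22} = F_{21} + F_{20} = 10946 + 6765 = 17711
F_{23} = F_{22} + F_{21} = 17711 + 10946 = 28657
F_{24} = F_{23} + F_{22} = 28657 + 17711 = 46368
F_{25} = F_{24} + F_{23} = 46368 + 28657 = 75025
F_{26} = F_{25} + F_{24} = 75025 + 46368 = 121393

121393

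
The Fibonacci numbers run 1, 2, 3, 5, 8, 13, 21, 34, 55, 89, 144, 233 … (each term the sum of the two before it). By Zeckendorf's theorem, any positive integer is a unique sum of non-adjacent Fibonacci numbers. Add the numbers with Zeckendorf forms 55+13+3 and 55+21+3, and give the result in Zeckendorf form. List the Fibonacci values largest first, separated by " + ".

The two numbers are 71 and 79, so their sum is 150.
150 − 144 = 6
6 − 5 = 1
1 − 1 = 0

144 + 5 + 1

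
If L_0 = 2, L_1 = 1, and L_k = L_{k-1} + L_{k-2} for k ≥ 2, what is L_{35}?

20633239

Iterating the recurrence up to L_{31} = 3010349 and L_{30} = 1860498:
L_{32} = L_{31} + L_{30} = 3010349 + 1860498 = 4870847
L_{33} = L_{32} + L_{31} = 4870847 + 3010349 = 7881196
L_{34} = L_{33} + L_{32} = 7881196 + 4870847 = 12752043
L_{35} = L_{34} + L_{33} = 12752043 + 7881196 = 20633239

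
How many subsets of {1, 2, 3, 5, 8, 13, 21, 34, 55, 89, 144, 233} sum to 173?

12

173 = 144+21+8 = 144+21+5+3 = 89+55+21+8 = 144+21+5+2+1 = … (8 more), for 12 in all.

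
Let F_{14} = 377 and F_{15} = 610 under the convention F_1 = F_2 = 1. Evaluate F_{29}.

514229

By F_{2k+1} = F_k² + F_{k+1}²: F_{29} = 377² + 610² = 142129 + 372100 = 514229.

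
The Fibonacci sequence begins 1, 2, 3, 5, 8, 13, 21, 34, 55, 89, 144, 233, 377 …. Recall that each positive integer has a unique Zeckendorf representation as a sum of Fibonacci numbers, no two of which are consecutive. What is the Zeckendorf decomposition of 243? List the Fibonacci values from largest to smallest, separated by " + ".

233 + 8 + 2

Greedily peel off the largest Fibonacci term at each step:
233 ≤ 243 < 377, so take 233; remainder 10
8 ≤ 10 < 13, so take 8; remainder 2
2 ≤ 2 < 3, so take 2; remainder 0
So 243 = 233 + 8 + 2, with no two terms consecutive in the sequence.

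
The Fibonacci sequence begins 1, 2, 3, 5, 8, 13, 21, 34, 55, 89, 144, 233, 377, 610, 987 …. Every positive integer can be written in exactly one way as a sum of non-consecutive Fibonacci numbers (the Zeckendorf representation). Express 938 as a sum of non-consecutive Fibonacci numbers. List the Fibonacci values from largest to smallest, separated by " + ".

Greedy algorithm:
subtract 610 from 938: 328 remains
subtract 233 from 328: 95 remains
subtract 89 from 95: 6 remains
subtract 5 from 6: 1 remains
subtract 1 from 1: 0 remains
So 938 = 610 + 233 + 89 + 5 + 1, with no two terms consecutive in the sequence.

610 + 233 + 89 + 5 + 1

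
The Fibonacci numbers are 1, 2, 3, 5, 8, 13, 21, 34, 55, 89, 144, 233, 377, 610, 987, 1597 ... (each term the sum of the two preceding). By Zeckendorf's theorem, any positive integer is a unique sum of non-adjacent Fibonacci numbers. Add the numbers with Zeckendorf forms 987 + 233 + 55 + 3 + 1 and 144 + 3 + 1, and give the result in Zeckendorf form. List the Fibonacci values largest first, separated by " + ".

987 + 377 + 55 + 8

The two numbers are 1279 and 148, so their sum is 1427.
Greedy algorithm:
largest Fibonacci ≤ 1427 is 987; 1427 − 987 = 440
largest Fibonacci ≤ 440 is 377; 440 − 377 = 63
largest Fibonacci ≤ 63 is 55; 63 − 55 = 8
largest Fibonacci ≤ 8 is 8; 8 − 8 = 0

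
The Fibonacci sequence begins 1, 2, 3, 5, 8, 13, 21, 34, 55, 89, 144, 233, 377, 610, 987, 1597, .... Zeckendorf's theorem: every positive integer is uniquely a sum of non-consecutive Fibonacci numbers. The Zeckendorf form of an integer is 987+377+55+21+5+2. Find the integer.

987+377+55+21+5+2 = 1447.

1447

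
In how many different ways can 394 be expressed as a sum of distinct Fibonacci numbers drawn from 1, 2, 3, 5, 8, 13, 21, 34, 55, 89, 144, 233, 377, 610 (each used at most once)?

394 = 377+13+3+1 = 377+8+5+3+1 = 233+144+13+3+1 = … (5 more), for 8 in all.

8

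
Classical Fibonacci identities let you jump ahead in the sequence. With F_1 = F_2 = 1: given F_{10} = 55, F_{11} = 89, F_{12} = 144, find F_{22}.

By the addition formula F_{m+n} = F_m F_{n+1} + F_{m−1} F_n with m=11, n=11: F_{22} = 89·144 + 55·89 = 12816 + 4895 = 17711.

17711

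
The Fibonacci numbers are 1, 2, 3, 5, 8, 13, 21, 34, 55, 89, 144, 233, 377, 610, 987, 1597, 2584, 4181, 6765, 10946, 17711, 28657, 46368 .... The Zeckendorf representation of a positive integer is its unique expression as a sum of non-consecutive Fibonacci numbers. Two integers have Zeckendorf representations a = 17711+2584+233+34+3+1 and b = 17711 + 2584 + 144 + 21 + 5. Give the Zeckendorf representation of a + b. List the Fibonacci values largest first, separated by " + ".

28657 + 10946 + 987 + 377 + 55 + 8 + 1

The two numbers are 20566 and 20465, so their sum is 41031.
Repeatedly subtract the largest Fibonacci number that fits:
41031 − 28657 = 12374
12374 − 10946 = 1428
1428 − 987 = 441
441 − 377 = 64
64 − 55 = 9
9 − 8 = 1
1 − 1 = 0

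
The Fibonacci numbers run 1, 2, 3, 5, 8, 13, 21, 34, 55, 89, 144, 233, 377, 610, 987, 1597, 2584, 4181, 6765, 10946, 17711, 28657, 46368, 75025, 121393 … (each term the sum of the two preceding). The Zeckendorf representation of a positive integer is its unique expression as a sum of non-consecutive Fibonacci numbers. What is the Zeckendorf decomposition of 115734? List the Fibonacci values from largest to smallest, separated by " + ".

Repeatedly subtract the largest Fibonacci number that fits:
115734: greatest Fibonacci not exceeding it is 75025, leaving 40709
40709: greatest Fibonacci not exceeding it is 28657, leaving 12052
12052: greatest Fibonacci not exceeding it is 10946, leaving 1106
1106: greatest Fibonacci not exceeding it is 987, leaving 119
119: greatest Fibonacci not exceeding it is 89, leaving 30
30: greatest Fibonacci not exceeding it is 21, leaving 9
9: greatest Fibonacci not exceeding it is 8, leaving 1
1: greatest Fibonacci not exceeding it is 1, leaving 0
So 115734 = 75025 + 28657 + 10946 + 987 + 89 + 21 + 8 + 1, with no two terms consecutive in the sequence.

75025 + 28657 + 10946 + 987 + 89 + 21 + 8 + 1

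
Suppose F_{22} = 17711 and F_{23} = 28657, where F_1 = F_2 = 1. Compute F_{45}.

1134903170

By F_{2k+1} = F_k² + F_{k+1}²: F_{45} = 17711² + 28657² = 313679521 + 821223649 = 1134903170.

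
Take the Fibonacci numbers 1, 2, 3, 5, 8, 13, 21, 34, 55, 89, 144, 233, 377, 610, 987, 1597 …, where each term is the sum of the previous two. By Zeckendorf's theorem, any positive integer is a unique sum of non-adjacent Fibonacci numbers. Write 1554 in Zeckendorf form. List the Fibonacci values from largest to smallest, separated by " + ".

987 ≤ 1554 < 1597, so take 987; remainder 567
377 ≤ 567 < 610, so take 377; remainder 190
144 ≤ 190 < 233, so take 144; remainder 46
34 ≤ 46 < 55, so take 34; remainder 12
8 ≤ 12 < 13, so take 8; remainder 4
3 ≤ 4 < 5, so take 3; remainder 1
1 ≤ 1 < 2, so take 1; remainder 0
So 1554 = 987 + 377 + 144 + 34 + 8 + 3 + 1, with no two terms consecutive in the sequence.

987 + 377 + 144 + 34 + 8 + 3 + 1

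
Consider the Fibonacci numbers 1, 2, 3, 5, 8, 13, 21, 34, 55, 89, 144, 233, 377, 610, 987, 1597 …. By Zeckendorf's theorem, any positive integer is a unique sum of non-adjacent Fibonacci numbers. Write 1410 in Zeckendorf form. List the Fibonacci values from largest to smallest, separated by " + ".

Repeatedly subtract the largest Fibonacci number that fits:
987 ≤ 1410 < 1597, so take 987; remainder 423
377 ≤ 423 < 610, so take 377; remainder 46
34 ≤ 46 < 55, so take 34; remainder 12
8 ≤ 12 < 13, so take 8; remainder 4
3 ≤ 4 < 5, so take 3; remainder 1
1 ≤ 1 < 2, so take 1; remainder 0
So 1410 = 987 + 377 + 34 + 8 + 3 + 1, with no two terms consecutive in the sequence.

987 + 377 + 34 + 8 + 3 + 1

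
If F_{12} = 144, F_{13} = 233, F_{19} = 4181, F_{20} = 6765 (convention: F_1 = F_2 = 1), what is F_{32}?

By the addition formula F_{m+n} = F_m F_{n+1} + F_{m−1} F_n with m=13, n=19: F_{32} = 233·6765 + 144·4181 = 1576245 + 602064 = 2178309.

2178309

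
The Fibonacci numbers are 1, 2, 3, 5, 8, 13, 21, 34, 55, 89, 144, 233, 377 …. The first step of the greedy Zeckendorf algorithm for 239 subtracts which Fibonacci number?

233

233 ≤ 239 < 377, so the largest Fibonacci number not exceeding 239 is 233.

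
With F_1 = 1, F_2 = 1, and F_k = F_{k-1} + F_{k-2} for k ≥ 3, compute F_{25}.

75025

Iterating the recurrence up to F_{18} = 2584 and F_{17} = 1597:
F_{19} = F_{18} + F_{17} = 2584 + 1597 = 4181
F_{20} = F_{19} + F_{18} = 4181 + 2584 = 6765
F_{21} = F_{20} + F_{19} = 6765 + 4181 = 10946
F_{22} = F_{21} + F_{20} = 10946 + 6765 = 17711
F_{23} = F_{22} + F_{21} = 17711 + 10946 = 28657
F_{24} = F_{23} + F_{22} = 28657 + 17711 = 46368
F_{25} = F_{24} + F_{23} = 46368 + 28657 = 75025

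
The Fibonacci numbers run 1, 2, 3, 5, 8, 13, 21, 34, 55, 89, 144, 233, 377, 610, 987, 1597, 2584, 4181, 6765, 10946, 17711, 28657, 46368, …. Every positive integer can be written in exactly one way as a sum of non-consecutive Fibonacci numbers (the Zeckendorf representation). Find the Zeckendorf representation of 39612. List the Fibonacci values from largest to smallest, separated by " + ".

28657 + 10946 + 8 + 1

Greedy algorithm:
largest Fibonacci ≤ 39612 is 28657; 39612 − 28657 = 10955
largest Fibonacci ≤ 10955 is 10946; 10955 − 10946 = 9
largest Fibonacci ≤ 9 is 8; 9 − 8 = 1
largest Fibonacci ≤ 1 is 1; 1 − 1 = 0
So 39612 = 28657 + 10946 + 8 + 1, with no two terms consecutive in the sequence.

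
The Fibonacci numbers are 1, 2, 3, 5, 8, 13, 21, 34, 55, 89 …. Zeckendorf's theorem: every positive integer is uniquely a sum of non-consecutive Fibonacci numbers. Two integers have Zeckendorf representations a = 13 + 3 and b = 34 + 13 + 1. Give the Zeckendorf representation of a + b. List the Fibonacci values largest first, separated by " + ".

55 + 8 + 1

The two numbers are 16 and 48, so their sum is 64.
largest Fibonacci ≤ 64 is 55; 64 − 55 = 9
largest Fibonacci ≤ 9 is 8; 9 − 8 = 1
largest Fibonacci ≤ 1 is 1; 1 − 1 = 0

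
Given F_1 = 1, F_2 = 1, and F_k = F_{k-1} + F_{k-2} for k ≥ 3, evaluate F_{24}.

Iterating the recurrence up to F_{16} = 987 and F_{15} = 610:
F_{17} = F_{16} + F_{15} = 987 + 610 = 1597
F_{18} = F_{17} + F_{16} = 1597 + 987 = 2584
F_{19} = F_{18} + F_{17} = 2584 + 1597 = 4181
F_{20} = F_{19} + F_{18} = 4181 + 2584 = 6765
F_{21} = F_{20} + F_{19} = 6765 + 4181 = 10946
F_{22} = F_{21} + F_{20} = 10946 + 6765 = 17711
F_{23} = F_{22} + F_{21} = 17711 + 10946 = 28657
F_{24} = F_{23} + F_{22} = 28657 + 17711 = 46368

46368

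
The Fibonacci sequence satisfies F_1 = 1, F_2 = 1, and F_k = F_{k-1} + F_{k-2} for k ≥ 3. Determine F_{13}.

Iterating the recurrence up to F_{7} = 13 and F_{6} = 8:
F_{8} = F_{7} + F_{6} = 13 + 8 = 21
F_{9} = F_{8} + F_{7} = 21 + 13 = 34
F_{10} = F_{9} + F_{8} = 34 + 21 = 55
F_{11} = F_{10} + F_{9} = 55 + 34 = 89
F_{12} = F_{11} + F_{10} = 89 + 55 = 144
F_{13} = F_{12} + F_{11} = 144 + 89 = 233

233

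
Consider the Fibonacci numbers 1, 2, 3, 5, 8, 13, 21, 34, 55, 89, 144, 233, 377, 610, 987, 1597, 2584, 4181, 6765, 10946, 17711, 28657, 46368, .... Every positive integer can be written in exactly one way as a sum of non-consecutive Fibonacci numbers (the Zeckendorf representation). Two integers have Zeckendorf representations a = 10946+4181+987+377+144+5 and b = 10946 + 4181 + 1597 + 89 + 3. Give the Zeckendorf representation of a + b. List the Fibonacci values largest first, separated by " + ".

The two numbers are 16640 and 16816, so their sum is 33456.
33456: greatest Fibonacci not exceeding it is 28657, leaving 4799
4799: greatest Fibonacci not exceeding it is 4181, leaving 618
618: greatest Fibonacci not exceeding it is 610, leaving 8
8: greatest Fibonacci not exceeding it is 8, leaving 0

28657 + 4181 + 610 + 8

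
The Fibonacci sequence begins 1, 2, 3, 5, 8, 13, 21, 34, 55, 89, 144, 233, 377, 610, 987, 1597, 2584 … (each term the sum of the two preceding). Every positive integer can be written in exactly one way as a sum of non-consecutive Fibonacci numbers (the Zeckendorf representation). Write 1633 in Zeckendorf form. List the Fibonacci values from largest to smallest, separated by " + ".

1597 ≤ 1633 < 2584, so take 1597; remainder 36
34 ≤ 36 < 55, so take 34; remainder 2
2 ≤ 2 < 3, so take 2; remainder 0
So 1633 = 1597 + 34 + 2, with no two terms consecutive in the sequence.

1597 + 34 + 2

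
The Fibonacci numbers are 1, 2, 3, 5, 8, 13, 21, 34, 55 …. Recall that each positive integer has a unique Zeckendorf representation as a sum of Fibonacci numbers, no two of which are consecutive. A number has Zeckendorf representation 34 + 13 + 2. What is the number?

49

34 + 13 + 2 = 49.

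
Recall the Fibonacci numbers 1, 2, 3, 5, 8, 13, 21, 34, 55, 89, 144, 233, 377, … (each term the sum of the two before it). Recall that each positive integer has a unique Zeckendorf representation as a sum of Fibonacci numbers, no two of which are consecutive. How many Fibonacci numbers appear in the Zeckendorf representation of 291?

3

largest Fibonacci ≤ 291 is 233; 291 − 233 = 58
largest Fibonacci ≤ 58 is 55; 58 − 55 = 3
largest Fibonacci ≤ 3 is 3; 3 − 3 = 0
291 = 233 + 55 + 3, which has 3 terms.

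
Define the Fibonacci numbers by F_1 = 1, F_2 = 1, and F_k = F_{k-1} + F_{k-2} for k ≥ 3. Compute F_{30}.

Iterating the recurrence up to F_{25} = 75025 and F_{24} = 46368:
F_{26} = F_{25} + F_{24} = 75025 + 46368 = 121393
F_{27} = F_{26} + F_{25} = 121393 + 75025 = 196418
F_{28} = F_{27} + F_{26} = 196418 + 121393 = 317811
F_{29} = F_{28} + F_{27} = 317811 + 196418 = 514229
F_{30} = F_{29} + F_{28} = 514229 + 317811 = 832040

832040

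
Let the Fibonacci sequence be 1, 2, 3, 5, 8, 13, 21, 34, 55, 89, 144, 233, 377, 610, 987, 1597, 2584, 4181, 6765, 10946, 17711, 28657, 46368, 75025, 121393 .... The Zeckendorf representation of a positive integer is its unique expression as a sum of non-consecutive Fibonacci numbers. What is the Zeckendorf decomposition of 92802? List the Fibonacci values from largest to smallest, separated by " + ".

Greedy algorithm:
take 75025 (≤ 92802); 92802 − 75025 = 17777
take 17711 (≤ 17777); 17777 − 17711 = 66
take 55 (≤ 66); 66 − 55 = 11
take 8 (≤ 11); 11 − 8 = 3
take 3 (≤ 3); 3 − 3 = 0
So 92802 = 75025 + 17711 + 55 + 8 + 3, with no two terms consecutive in the sequence.

75025 + 17711 + 55 + 8 + 3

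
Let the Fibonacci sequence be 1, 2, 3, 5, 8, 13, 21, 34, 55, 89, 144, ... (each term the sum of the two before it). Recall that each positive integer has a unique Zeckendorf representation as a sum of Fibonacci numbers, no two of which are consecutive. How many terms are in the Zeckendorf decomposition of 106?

4

Greedily peel off the largest Fibonacci term at each step:
106: greatest Fibonacci not exceeding it is 89, leaving 17
17: greatest Fibonacci not exceeding it is 13, leaving 4
4: greatest Fibonacci not exceeding it is 3, leaving 1
1: greatest Fibonacci not exceeding it is 1, leaving 0
106 = 89 + 13 + 3 + 1, which has 4 terms.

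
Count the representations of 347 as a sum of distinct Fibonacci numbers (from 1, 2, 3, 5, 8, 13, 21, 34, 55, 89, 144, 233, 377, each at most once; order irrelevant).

6

Each representation comes from the Zeckendorf form by replacing some F_k with F_{k−1} + F_{k−2} where possible.
347 = 233+89+21+3+1 = 233+89+13+8+3+1 = 233+55+34+21+3+1 = 233+55+34+13+8+3+1 = 144+89+55+34+21+3+1 = … (1 more), for 6 in all.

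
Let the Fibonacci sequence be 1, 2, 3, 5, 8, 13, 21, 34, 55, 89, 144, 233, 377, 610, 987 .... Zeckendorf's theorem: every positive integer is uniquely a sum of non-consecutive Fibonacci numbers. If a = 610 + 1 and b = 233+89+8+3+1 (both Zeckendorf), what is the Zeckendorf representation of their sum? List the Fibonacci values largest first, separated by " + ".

The two numbers are 611 and 334, so their sum is 945.
subtract 610 from 945: 335 remains
subtract 233 from 335: 102 remains
subtract 89 from 102: 13 remains
subtract 13 from 13: 0 remains

610 + 233 + 89 + 13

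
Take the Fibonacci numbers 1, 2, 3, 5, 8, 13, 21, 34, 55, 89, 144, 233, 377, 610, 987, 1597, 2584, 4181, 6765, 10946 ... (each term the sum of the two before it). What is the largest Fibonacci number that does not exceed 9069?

6765 ≤ 9069 < 10946, so the largest Fibonacci number not exceeding 9069 is 6765.

6765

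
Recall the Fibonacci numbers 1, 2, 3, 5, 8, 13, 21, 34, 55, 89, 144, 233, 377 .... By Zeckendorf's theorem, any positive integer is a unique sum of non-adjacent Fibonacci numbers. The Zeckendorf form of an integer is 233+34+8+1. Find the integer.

276

233+34+8+1 = 276.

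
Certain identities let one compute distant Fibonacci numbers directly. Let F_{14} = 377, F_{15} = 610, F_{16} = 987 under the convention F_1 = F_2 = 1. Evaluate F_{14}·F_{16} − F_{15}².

377·987 − 610² = 372099 − 372100 = -1. (Cassini's identity: F_{k−1}F_{k+1} − F_k² = (−1)^k.)

-1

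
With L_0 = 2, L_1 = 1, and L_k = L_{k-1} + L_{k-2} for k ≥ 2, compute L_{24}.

Iterating the recurrence up to L_{19} = 9349 and L_{18} = 5778:
L_{20} = L_{19} + L_{18} = 9349 + 5778 = 15127
L_{21} = L_{20} + L_{19} = 15127 + 9349 = 24476
L_{22} = L_{21} + L_{20} = 24476 + 15127 = 39603
L_{23} = L_{22} + L_{21} = 39603 + 24476 = 64079
L_{24} = L_{23} + L_{22} = 64079 + 39603 = 103682

103682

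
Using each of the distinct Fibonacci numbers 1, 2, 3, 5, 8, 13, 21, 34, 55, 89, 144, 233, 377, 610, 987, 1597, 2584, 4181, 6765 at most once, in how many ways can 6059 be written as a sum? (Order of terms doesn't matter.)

Starting from the Zeckendorf form and repeatedly splitting a term F_k into F_{k−1} + F_{k−2} (when neither is already used) reaches every representation.
6059 = 4181+1597+233+34+13+1 = 4181+1597+233+34+8+5+1 = 4181+1597+144+89+34+13+1 = 4181+1597+233+34+8+3+2+1 = … (46 more), for 50 in all.

50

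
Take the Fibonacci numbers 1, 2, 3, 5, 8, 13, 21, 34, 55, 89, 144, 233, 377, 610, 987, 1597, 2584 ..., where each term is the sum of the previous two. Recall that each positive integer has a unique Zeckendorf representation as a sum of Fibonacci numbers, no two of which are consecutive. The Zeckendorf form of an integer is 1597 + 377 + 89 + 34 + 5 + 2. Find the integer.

1597 + 377 + 89 + 34 + 5 + 2 = 2104.

2104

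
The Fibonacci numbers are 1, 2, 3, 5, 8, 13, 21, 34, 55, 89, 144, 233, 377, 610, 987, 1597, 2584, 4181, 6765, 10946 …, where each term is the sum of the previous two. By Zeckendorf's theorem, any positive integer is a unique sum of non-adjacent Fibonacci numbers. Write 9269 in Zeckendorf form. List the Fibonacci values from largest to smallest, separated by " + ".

take 6765 (≤ 9269); 9269 − 6765 = 2504
take 1597 (≤ 2504); 2504 − 1597 = 907
take 610 (≤ 907); 907 − 610 = 297
take 233 (≤ 297); 297 − 233 = 64
take 55 (≤ 64); 64 − 55 = 9
take 8 (≤ 9); 9 − 8 = 1
take 1 (≤ 1); 1 − 1 = 0
So 9269 = 6765 + 1597 + 610 + 233 + 55 + 8 + 1, with no two terms consecutive in the sequence.

6765 + 1597 + 610 + 233 + 55 + 8 + 1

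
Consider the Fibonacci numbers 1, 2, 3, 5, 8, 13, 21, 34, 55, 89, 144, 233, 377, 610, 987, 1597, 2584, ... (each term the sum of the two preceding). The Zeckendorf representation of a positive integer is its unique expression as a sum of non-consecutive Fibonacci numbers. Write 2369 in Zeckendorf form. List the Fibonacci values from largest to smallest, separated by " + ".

take 1597 (≤ 2369); 2369 − 1597 = 772
take 610 (≤ 772); 772 − 610 = 162
take 144 (≤ 162); 162 − 144 = 18
take 13 (≤ 18); 18 − 13 = 5
take 5 (≤ 5); 5 − 5 = 0
So 2369 = 1597 + 610 + 144 + 13 + 5, with no two terms consecutive in the sequence.

1597 + 610 + 144 + 13 + 5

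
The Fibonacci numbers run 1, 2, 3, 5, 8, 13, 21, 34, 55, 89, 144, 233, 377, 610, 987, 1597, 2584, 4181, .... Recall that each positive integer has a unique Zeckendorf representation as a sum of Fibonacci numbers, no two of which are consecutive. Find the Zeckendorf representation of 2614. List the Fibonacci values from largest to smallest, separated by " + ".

take 2584 (≤ 2614); 2614 − 2584 = 30
take 21 (≤ 30); 30 − 21 = 9
take 8 (≤ 9); 9 − 8 = 1
take 1 (≤ 1); 1 − 1 = 0
So 2614 = 2584 + 21 + 8 + 1, with no two terms consecutive in the sequence.

2584 + 21 + 8 + 1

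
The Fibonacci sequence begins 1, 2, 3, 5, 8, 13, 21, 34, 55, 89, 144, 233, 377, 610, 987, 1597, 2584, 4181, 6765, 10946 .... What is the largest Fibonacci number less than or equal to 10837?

6765 ≤ 10837 < 10946, so the largest Fibonacci number not exceeding 10837 is 6765.

6765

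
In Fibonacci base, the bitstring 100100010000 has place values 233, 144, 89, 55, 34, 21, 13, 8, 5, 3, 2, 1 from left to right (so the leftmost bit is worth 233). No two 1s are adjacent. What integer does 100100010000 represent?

Summing the place values of the 1 bits: 233 + 55 + 8 = 296.

296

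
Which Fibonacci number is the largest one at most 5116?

4181 ≤ 5116 < 6765, so the largest Fibonacci number not exceeding 5116 is 4181.

4181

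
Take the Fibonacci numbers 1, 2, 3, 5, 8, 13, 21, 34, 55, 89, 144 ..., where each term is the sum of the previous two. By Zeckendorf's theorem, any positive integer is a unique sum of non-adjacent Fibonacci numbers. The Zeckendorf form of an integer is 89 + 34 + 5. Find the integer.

128

89 + 34 + 5 = 128.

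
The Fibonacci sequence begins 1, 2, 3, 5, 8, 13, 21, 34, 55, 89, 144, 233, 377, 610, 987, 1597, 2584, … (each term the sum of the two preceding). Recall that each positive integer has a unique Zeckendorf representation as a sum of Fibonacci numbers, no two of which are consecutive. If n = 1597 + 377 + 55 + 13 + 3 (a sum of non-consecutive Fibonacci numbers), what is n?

2045

1597 + 377 + 55 + 13 + 3 = 2045.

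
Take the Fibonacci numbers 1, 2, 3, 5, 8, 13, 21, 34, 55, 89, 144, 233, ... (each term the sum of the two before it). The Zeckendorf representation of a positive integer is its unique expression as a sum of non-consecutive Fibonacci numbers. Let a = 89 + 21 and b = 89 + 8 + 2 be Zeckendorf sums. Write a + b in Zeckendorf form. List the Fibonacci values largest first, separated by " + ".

The two numbers are 110 and 99, so their sum is 209.
Greedily peel off the largest Fibonacci term at each step:
take 144 (≤ 209); 209 − 144 = 65
take 55 (≤ 65); 65 − 55 = 10
take 8 (≤ 10); 10 − 8 = 2
take 2 (≤ 2); 2 − 2 = 0

144 + 55 + 8 + 2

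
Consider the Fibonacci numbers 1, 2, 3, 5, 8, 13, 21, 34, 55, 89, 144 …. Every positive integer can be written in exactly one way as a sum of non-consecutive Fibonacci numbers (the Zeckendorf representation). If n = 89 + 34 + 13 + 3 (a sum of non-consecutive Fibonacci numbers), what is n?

139

89 + 34 + 13 + 3 = 139.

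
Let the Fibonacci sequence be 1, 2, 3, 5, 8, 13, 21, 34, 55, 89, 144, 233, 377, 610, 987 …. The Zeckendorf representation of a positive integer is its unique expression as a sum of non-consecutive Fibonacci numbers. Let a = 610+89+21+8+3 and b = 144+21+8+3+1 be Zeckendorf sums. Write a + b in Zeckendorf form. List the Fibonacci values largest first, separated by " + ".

610 + 233 + 55 + 8 + 2

The two numbers are 731 and 177, so their sum is 908.
take 610 (≤ 908); 908 − 610 = 298
take 233 (≤ 298); 298 − 233 = 65
take 55 (≤ 65); 65 − 55 = 10
take 8 (≤ 10); 10 − 8 = 2
take 2 (≤ 2); 2 − 2 = 0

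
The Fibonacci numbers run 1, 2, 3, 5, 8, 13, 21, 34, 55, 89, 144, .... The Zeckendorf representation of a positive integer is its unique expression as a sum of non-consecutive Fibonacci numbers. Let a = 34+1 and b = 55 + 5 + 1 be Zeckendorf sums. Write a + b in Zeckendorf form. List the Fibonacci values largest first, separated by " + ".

89 + 5 + 2

The two numbers are 35 and 61, so their sum is 96.
Repeatedly subtract the largest Fibonacci number that fits:
largest Fibonacci ≤ 96 is 89; 96 − 89 = 7
largest Fibonacci ≤ 7 is 5; 7 − 5 = 2
largest Fibonacci ≤ 2 is 2; 2 − 2 = 0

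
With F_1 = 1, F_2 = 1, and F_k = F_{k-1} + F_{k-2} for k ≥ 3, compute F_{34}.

5702887

Iterating the recurrence up to F_{30} = 832040 and F_{29} = 514229:
F_{31} = F_{30} + F_{29} = 832040 + 514229 = 1346269
F_{32} = F_{31} + F_{30} = 1346269 + 832040 = 2178309
F_{33} = F_{32} + F_{31} = 2178309 + 1346269 = 3524578
F_{34} = F_{33} + F_{32} = 3524578 + 2178309 = 5702887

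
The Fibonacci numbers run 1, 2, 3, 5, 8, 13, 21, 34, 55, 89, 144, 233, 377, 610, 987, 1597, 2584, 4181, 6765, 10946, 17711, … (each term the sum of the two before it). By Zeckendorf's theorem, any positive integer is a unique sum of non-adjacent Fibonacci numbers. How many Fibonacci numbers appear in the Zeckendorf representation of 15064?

7

subtract 10946 from 15064: 4118 remains
subtract 2584 from 4118: 1534 remains
subtract 987 from 1534: 547 remains
subtract 377 from 547: 170 remains
subtract 144 from 170: 26 remains
subtract 21 from 26: 5 remains
subtract 5 from 5: 0 remains
15064 = 10946 + 2584 + 987 + 377 + 144 + 21 + 5, which has 7 terms.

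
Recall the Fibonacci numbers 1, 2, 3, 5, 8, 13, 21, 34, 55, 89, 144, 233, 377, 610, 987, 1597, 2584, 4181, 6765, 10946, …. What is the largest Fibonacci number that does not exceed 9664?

6765

6765 ≤ 9664 < 10946, so the largest Fibonacci number not exceeding 9664 is 6765.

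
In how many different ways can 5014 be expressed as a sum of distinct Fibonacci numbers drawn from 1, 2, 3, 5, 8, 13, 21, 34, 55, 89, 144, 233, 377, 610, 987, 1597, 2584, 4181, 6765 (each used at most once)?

55

5014 = 4181+610+144+55+21+3 = 4181+610+144+55+21+2+1 = 4181+610+144+55+13+8+3 = … (52 more), for 55 in all.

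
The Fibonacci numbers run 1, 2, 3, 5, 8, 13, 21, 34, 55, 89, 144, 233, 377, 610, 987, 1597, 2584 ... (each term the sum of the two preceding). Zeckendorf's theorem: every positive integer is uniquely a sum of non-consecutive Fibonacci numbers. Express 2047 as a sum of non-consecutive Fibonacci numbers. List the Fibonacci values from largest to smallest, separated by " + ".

Greedily peel off the largest Fibonacci term at each step:
subtract 1597 from 2047: 450 remains
subtract 377 from 450: 73 remains
subtract 55 from 73: 18 remains
subtract 13 from 18: 5 remains
subtract 5 from 5: 0 remains
So 2047 = 1597 + 377 + 55 + 13 + 5, with no two terms consecutive in the sequence.

1597 + 377 + 55 + 13 + 5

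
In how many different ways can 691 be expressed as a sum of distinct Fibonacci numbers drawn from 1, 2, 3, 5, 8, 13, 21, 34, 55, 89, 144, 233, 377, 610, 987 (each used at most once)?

18

691 = 610+55+21+5 = 610+55+21+3+2 = 610+55+13+8+5 = … (15 more), for 18 in all.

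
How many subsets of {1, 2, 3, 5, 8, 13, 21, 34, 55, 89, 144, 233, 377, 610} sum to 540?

Starting from the Zeckendorf form and repeatedly splitting a term F_k into F_{k−1} + F_{k−2} (when neither is already used) reaches every representation.
540 = 377+144+13+5+1 = 377+144+13+3+2+1 = 377+89+55+13+5+1 = … (12 more), for 15 in all.

15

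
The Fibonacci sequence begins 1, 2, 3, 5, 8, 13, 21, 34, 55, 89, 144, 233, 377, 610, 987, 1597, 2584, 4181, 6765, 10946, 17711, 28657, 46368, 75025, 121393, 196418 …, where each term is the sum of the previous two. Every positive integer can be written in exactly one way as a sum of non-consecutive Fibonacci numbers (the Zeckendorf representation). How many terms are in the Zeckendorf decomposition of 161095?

161095 − 121393 = 39702
39702 − 28657 = 11045
11045 − 10946 = 99
99 − 89 = 10
10 − 8 = 2
2 − 2 = 0
161095 = 121393 + 28657 + 10946 + 89 + 8 + 2, which has 6 terms.

6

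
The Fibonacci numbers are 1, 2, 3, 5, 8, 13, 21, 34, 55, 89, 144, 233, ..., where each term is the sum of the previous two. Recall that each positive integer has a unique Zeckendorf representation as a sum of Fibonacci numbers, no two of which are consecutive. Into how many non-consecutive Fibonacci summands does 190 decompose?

5

take 144 (≤ 190); 190 − 144 = 46
take 34 (≤ 46); 46 − 34 = 12
take 8 (≤ 12); 12 − 8 = 4
take 3 (≤ 4); 4 − 3 = 1
take 1 (≤ 1); 1 − 1 = 0
190 = 144 + 34 + 8 + 3 + 1, which has 5 terms.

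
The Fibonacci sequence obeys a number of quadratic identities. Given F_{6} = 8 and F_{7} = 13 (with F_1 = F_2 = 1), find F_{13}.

By F_{2k+1} = F_k² + F_{k+1}²: F_{13} = 8² + 13² = 64 + 169 = 233.

233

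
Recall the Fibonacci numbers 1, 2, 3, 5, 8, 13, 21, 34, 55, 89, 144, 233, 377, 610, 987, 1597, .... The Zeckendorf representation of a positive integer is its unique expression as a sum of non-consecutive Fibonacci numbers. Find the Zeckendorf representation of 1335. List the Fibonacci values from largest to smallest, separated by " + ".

987 + 233 + 89 + 21 + 5

Greedy algorithm:
1335: greatest Fibonacci not exceeding it is 987, leaving 348
348: greatest Fibonacci not exceeding it is 233, leaving 115
115: greatest Fibonacci not exceeding it is 89, leaving 26
26: greatest Fibonacci not exceeding it is 21, leaving 5
5: greatest Fibonacci not exceeding it is 5, leaving 0
So 1335 = 987 + 233 + 89 + 21 + 5, with no two terms consecutive in the sequence.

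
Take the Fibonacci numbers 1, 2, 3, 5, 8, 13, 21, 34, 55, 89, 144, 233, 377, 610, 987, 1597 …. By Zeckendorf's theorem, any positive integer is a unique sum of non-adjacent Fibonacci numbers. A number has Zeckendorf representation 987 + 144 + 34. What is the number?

1165

987 + 144 + 34 = 1165.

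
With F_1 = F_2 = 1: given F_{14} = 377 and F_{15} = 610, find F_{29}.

514229

By F_{2k+1} = F_k² + F_{k+1}²: F_{29} = 377² + 610² = 142129 + 372100 = 514229.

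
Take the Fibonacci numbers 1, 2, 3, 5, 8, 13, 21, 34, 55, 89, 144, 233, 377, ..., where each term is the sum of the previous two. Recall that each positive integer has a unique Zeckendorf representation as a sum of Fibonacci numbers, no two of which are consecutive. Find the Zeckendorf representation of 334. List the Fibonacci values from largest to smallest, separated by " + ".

Repeatedly subtract the largest Fibonacci number that fits:
largest Fibonacci ≤ 334 is 233; 334 − 233 = 101
largest Fibonacci ≤ 101 is 89; 101 − 89 = 12
largest Fibonacci ≤ 12 is 8; 12 − 8 = 4
largest Fibonacci ≤ 4 is 3; 4 − 3 = 1
largest Fibonacci ≤ 1 is 1; 1 − 1 = 0
So 334 = 233 + 89 + 8 + 3 + 1, with no two terms consecutive in the sequence.

233 + 89 + 8 + 3 + 1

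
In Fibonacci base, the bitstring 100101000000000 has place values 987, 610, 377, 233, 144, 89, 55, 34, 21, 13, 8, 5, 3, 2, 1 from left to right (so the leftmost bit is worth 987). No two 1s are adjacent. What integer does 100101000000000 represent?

Summing the place values of the 1 bits: 987 + 233 + 89 = 1309.

1309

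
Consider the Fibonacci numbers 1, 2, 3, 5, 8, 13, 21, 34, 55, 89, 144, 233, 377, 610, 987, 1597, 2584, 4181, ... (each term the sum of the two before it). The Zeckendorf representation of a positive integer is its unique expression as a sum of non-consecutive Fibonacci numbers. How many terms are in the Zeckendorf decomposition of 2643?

Greedy algorithm:
largest Fibonacci ≤ 2643 is 2584; 2643 − 2584 = 59
largest Fibonacci ≤ 59 is 55; 59 − 55 = 4
largest Fibonacci ≤ 4 is 3; 4 − 3 = 1
largest Fibonacci ≤ 1 is 1; 1 − 1 = 0
2643 = 2584 + 55 + 3 + 1, which has 4 terms.

4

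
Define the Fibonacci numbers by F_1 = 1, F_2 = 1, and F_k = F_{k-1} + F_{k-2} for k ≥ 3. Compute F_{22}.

Iterating the recurrence up to F_{15} = 610 and F_{14} = 377:
F_{16} = F_{15} + F_{14} = 610 + 377 = 987
F_{17} = F_{16} + F_{15} = 987 + 610 = 1597
F_{18} = F_{17} + F_{16} = 1597 + 987 = 2584
F_{19} = F_{18} + F_{17} = 2584 + 1597 = 4181
F_{20} = F_{19} + F_{18} = 4181 + 2584 = 6765
F_{21} = F_{20} + F_{19} = 6765 + 4181 = 10946
F_{22} = F_{21} + F_{20} = 10946 + 6765 = 17711

17711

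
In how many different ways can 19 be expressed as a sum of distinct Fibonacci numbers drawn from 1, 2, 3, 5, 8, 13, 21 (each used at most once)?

3

Each representation comes from the Zeckendorf form by replacing some F_k with F_{k−1} + F_{k−2} where possible.
19 = 13+5+1 = 13+3+2+1 = 8+5+3+2+1 — 3 representations.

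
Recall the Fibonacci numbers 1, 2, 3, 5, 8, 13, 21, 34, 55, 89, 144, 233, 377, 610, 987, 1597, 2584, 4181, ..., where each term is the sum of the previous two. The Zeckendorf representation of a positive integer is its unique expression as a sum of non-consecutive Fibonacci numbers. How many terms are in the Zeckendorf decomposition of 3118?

Repeatedly subtract the largest Fibonacci number that fits:
3118: greatest Fibonacci not exceeding it is 2584, leaving 534
534: greatest Fibonacci not exceeding it is 377, leaving 157
157: greatest Fibonacci not exceeding it is 144, leaving 13
13: greatest Fibonacci not exceeding it is 13, leaving 0
3118 = 2584 + 377 + 144 + 13, which has 4 terms.

4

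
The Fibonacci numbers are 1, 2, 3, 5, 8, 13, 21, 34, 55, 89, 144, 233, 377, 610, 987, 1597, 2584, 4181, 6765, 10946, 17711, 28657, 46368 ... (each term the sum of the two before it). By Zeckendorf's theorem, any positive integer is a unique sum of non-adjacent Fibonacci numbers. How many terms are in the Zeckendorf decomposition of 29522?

28657 ≤ 29522 < 46368, so take 28657; remainder 865
610 ≤ 865 < 987, so take 610; remainder 255
233 ≤ 255 < 377, so take 233; remainder 22
21 ≤ 22 < 34, so take 21; remainder 1
1 ≤ 1 < 2, so take 1; remainder 0
29522 = 28657 + 610 + 233 + 21 + 1, which has 5 terms.

5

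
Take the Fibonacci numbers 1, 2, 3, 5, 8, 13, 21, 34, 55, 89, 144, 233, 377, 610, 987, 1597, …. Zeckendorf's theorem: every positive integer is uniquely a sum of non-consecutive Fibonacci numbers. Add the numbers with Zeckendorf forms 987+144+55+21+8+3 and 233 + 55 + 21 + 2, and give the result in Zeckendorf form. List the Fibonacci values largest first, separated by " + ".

The two numbers are 1218 and 311, so their sum is 1529.
Greedy algorithm:
subtract 987 from 1529: 542 remains
subtract 377 from 542: 165 remains
subtract 144 from 165: 21 remains
subtract 21 from 21: 0 remains

987 + 377 + 144 + 21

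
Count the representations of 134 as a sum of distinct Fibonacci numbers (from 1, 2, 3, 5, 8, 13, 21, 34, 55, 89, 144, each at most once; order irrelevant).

9

134 = 89+34+8+3 = 89+34+8+2+1 = 89+21+13+8+3 = … (6 more), for 9 in all.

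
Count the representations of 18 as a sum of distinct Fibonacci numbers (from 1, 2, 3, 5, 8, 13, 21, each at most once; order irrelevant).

3

18 = 13+5 = 13+3+2 = 8+5+3+2 — 3 representations.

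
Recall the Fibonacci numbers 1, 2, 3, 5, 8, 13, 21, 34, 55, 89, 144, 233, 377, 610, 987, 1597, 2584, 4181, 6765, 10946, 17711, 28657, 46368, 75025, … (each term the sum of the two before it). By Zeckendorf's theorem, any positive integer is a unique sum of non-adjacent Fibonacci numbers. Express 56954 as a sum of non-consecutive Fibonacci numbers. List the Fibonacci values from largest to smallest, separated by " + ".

46368 + 6765 + 2584 + 987 + 233 + 13 + 3 + 1

56954: greatest Fibonacci not exceeding it is 46368, leaving 10586
10586: greatest Fibonacci not exceeding it is 6765, leaving 3821
3821: greatest Fibonacci not exceeding it is 2584, leaving 1237
1237: greatest Fibonacci not exceeding it is 987, leaving 250
250: greatest Fibonacci not exceeding it is 233, leaving 17
17: greatest Fibonacci not exceeding it is 13, leaving 4
4: greatest Fibonacci not exceeding it is 3, leaving 1
1: greatest Fibonacci not exceeding it is 1, leaving 0
So 56954 = 46368 + 6765 + 2584 + 987 + 233 + 13 + 3 + 1, with no two terms consecutive in the sequence.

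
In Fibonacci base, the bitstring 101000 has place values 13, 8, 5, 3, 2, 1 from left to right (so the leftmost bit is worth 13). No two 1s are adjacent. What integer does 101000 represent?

18

Summing the place values of the 1 bits: 13 + 5 = 18.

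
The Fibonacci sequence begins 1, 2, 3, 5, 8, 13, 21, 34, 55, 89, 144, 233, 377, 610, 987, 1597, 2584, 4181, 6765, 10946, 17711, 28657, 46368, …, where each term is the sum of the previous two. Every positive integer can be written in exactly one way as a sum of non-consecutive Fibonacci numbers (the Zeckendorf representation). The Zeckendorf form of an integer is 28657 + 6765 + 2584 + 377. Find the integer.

28657 + 6765 + 2584 + 377 = 38383.

38383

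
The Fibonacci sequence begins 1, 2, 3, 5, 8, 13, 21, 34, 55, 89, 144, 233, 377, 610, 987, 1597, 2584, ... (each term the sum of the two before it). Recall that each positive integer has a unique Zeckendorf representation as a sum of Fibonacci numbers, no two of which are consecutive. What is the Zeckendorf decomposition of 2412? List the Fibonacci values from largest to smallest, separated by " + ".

2412: greatest Fibonacci not exceeding it is 1597, leaving 815
815: greatest Fibonacci not exceeding it is 610, leaving 205
205: greatest Fibonacci not exceeding it is 144, leaving 61
61: greatest Fibonacci not exceeding it is 55, leaving 6
6: greatest Fibonacci not exceeding it is 5, leaving 1
1: greatest Fibonacci not exceeding it is 1, leaving 0
So 2412 = 1597 + 610 + 144 + 55 + 5 + 1, with no two terms consecutive in the sequence.

1597 + 610 + 144 + 55 + 5 + 1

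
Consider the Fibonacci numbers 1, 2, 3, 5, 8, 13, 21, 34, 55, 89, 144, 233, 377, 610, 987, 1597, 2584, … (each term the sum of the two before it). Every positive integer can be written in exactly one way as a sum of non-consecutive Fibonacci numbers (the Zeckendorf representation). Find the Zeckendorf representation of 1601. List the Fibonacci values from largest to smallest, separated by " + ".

Repeatedly subtract the largest Fibonacci number that fits:
1601 − 1597 = 4
4 − 3 = 1
1 − 1 = 0
So 1601 = 1597 + 3 + 1, with no two terms consecutive in the sequence.

1597 + 3 + 1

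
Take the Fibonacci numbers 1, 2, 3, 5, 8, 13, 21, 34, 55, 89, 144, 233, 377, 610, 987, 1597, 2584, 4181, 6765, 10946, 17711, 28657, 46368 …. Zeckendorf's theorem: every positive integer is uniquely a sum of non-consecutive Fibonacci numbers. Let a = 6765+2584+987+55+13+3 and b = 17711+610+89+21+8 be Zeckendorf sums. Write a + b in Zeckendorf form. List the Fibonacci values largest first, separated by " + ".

The two numbers are 10407 and 18439, so their sum is 28846.
Repeatedly subtract the largest Fibonacci number that fits:
subtract 28657 from 28846: 189 remains
subtract 144 from 189: 45 remains
subtract 34 from 45: 11 remains
subtract 8 from 11: 3 remains
subtract 3 from 3: 0 remains

28657 + 144 + 34 + 8 + 3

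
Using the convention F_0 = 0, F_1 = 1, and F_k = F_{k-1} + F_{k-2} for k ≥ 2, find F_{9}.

F_{2} = F_{1} + F_{0} = 1 + 0 = 1
F_{3} = F_{2} + F_{1} = 1 + 1 = 2
F_{4} = F_{3} + F_{2} = 2 + 1 = 3
F_{5} = F_{4} + F_{3} = 3 + 2 = 5
F_{6} = F_{5} + F_{4} = 5 + 3 = 8
F_{7} = F_{6} + F_{5} = 8 + 5 = 13
F_{8} = F_{7} + F_{6} = 13 + 8 = 21
F_{9} = F_{8} + F_{7} = 21 + 13 = 34

34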